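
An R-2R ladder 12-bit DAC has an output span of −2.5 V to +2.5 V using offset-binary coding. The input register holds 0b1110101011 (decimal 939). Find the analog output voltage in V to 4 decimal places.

-1.3538 V

LSB = 5 V / 2^12 = 1.221 mV.
Code 0b1110101011 = 939 decimal.
V_out = (−2.5) + 939 × 0.0012207 V = -1.35376 V.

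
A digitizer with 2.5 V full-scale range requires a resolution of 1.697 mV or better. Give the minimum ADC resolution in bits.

Number of steps required ≥ 2.5 V / 1.697 mV = 1473.19.
Need 2^N ≥ 1473.19; 2^10 = 1024, 2^11 = 2048.
Minimum N = 11.

11 bits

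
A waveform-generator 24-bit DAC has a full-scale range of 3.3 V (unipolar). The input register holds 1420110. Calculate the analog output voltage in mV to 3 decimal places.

279.329 mV

LSB = 3.3 V / 2^24 = 0.20 µV.
V_out = 0 + 1420110 × 1.96695e-07 V = 0.279329 V.
= 279.329 mV.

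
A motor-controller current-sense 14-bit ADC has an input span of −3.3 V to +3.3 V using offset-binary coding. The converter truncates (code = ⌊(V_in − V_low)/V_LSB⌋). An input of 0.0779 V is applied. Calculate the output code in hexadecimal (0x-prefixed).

code 0x20C1 (decimal 8385)

LSB = 6.6 V / 16384 = 402.83 µV.
(V_in − V_low)/LSB = (0.0779 − (−3.3)) / 0.000402832 = 8385.381.
⌊·⌋(8385.381) = 8385.
In hexadecimal (0x-prefixed): 0x20C1.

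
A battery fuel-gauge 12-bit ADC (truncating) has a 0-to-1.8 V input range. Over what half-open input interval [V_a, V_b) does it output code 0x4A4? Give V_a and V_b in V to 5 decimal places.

[0.52207 V, 0.52251 V)

LSB = 1.8/2^12 = 439.45 µV.
Code 0x4A4 = 1188 decimal.
V_a = V_low + 1188·LSB = 0.52207 V; V_b = V_low + 1189·LSB = 0.52251 V.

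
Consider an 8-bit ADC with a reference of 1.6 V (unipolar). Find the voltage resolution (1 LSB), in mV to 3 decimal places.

6.250 mV

Full-scale span = 1.6 V.
LSB = 1.6 / 2^8 = 1.6 / 256 = 0.00625 V = 6.250 mV.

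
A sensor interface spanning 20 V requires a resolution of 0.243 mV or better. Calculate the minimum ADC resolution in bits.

17 bits

Number of steps required ≥ 20 V / 0.243 mV = 82304.53.
Need 2^N ≥ 82304.53; 2^16 = 65536, 2^17 = 131072.
Minimum N = 17.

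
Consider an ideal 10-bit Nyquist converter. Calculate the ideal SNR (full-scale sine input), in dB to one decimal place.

SNR ≈ 6.02·N + 1.76 dB = 6.02·10 + 1.76 = 61.96 dB.

62.0 dB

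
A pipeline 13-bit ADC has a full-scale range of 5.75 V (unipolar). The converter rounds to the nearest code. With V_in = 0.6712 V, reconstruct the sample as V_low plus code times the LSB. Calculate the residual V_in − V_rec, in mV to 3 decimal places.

0.179 mV

One LSB is 5.75 V / 8192 = 0.702 mV.
Scaled input = 956.2557 LSBs, so code = 956.
Reconstructed: 0.67102051 V.
Error = 0.6712 − 0.67102051 = 0.000179492 V = 0.179 mV.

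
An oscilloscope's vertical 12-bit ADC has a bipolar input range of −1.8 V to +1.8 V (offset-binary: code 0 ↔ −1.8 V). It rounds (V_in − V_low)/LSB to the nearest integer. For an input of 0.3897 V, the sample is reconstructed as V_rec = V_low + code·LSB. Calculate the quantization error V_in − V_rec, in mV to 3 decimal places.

LSB = 3.6/2^12 = 0.879 mV.
(0.3897 − (−1.8))/0.000878906 = 2491.3920; round gives code 2491.
Code 2491 maps back to (−1.8) + 2491×0.000878906 V = 0.38935547 V.
Error = 0.3897 − 0.38935547 = 0.000344531 V = 0.345 mV.

0.345 mV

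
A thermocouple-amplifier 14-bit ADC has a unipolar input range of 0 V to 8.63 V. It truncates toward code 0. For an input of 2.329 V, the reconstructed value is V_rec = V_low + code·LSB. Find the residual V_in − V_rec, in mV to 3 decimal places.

LSB = 8.63/2^14 = 0.527 mV.
(2.329 − 0)/0.000526733 = 4421.5917; ⌊·⌋ gives code 4421.
Code 4421 maps back to 0 + 4421×0.000526733 V = 2.3286884 V.
V_in − V_rec = 0.000311646 V = 0.312 mV.

0.312 mV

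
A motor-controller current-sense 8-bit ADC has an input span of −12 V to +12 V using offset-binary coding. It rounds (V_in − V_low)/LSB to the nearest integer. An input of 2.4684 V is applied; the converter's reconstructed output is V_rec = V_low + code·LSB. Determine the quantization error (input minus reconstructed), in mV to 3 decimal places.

Step size: 24 V ÷ 2^8 = 93.750 mV.
Scaled input = 154.3296 LSBs, so code = 154.
V_rec = (−12) + 154·0.09375 = 2.4375 V.
V_in − V_rec = 0.0309 V = 30.900 mV.

30.900 mV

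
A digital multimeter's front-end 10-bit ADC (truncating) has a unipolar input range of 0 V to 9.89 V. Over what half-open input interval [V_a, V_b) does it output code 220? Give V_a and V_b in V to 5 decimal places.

[2.12480 V, 2.13446 V)

LSB = 9.89/2^10 = 9.658 mV.
V_a = V_low + 220·LSB = 2.1248 V; V_b = V_low + 221·LSB = 2.13446 V.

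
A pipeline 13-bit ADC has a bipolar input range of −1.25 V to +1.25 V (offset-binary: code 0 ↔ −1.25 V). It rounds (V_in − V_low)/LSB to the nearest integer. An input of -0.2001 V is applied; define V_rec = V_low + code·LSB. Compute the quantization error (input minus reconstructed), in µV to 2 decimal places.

95.31 µV

LSB = 2.5/2^13 = 305.18 µV.
(-0.2001 − (−1.25))/0.000305176 = 3440.3123; round gives code 3440.
Code 3440 maps back to (−1.25) + 3440×0.000305176 V = -0.20019531 V.
Error = -0.2001 − (−0.20019531) = 9.53125e-05 V = 95.31 µV.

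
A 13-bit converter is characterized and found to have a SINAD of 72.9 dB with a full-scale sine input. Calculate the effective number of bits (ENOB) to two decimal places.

ENOB = (SINAD − 1.76) / 6.02 = (72.9 − 1.76)/6.02 = 11.817.

11.82 bits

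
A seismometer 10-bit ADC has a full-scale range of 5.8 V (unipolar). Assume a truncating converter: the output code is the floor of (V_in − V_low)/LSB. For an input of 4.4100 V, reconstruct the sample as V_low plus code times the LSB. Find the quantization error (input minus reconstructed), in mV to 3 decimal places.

3.359 mV

LSB = 5.8/2^10 = 5.664 mV.
(V_in − V_low)/LSB = (4.4100 − 0)/0.00566406 = 778.5931 → code 778 (floor).
Code 778 maps back to 0 + 778×0.00566406 V = 4.4066406 V.
V_in − V_rec = 0.00335937 V = 3.359 mV.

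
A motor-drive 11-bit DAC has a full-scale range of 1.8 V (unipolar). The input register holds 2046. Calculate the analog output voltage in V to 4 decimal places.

LSB = 1.8 V / 2^11 = 0.879 mV.
V_out = 0 + 2046 × 0.000878906 V = 1.79824 V.

1.7982 V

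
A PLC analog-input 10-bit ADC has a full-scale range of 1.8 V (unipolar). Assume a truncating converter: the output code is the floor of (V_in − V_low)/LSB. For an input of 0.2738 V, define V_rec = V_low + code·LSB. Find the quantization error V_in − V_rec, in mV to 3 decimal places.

1.339 mV

LSB = 1.8/2^10 = 1.758 mV.
(0.2738 − 0)/0.00175781 = 155.7618; ⌊·⌋ gives code 155.
V_rec = 0 + 155·0.00175781 = 0.27246094 V.
V_in − V_rec = 0.00133906 V = 1.339 mV.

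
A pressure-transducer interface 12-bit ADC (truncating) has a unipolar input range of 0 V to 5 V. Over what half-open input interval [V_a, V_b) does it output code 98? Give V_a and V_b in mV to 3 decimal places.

[119.629 mV, 120.850 mV)

LSB = 5/2^12 = 1.221 mV.
V_a = V_low + 98·LSB = 0.119629 V; V_b = V_low + 99·LSB = 0.12085 V.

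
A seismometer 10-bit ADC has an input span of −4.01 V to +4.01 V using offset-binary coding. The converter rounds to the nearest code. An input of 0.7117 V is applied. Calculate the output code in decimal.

Full-scale span = 8.02 V; LSB = 8.02/2^10 = 7.832 mV.
Input sits at 602.870 steps above V_low.
So the output code is 603.

code 603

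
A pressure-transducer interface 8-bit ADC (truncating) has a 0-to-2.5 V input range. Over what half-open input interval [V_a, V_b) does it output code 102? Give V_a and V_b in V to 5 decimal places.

LSB = 2.5/2^8 = 9.766 mV.
V_a = V_low + 102·LSB = 0.996094 V; V_b = V_low + 103·LSB = 1.00586 V.

[0.99609 V, 1.00586 V)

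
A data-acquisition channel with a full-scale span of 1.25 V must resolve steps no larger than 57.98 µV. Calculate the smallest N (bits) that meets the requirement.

15 bits

Number of steps required ≥ 1.25 V / 57.98 µV = 21559.16.
Need 2^N ≥ 21559.16; 2^14 = 16384, 2^15 = 32768.
Minimum N = 15.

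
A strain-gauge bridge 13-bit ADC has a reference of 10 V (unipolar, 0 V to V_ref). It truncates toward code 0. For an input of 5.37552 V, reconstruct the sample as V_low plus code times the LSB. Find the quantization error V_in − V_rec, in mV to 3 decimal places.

Step size: 10 V ÷ 2^13 = 1.221 mV.
(V_in − V_low)/LSB = (5.37552 − 0)/0.0012207 = 4403.6260 → code 4403 (floor).
Code 4403 maps back to 0 + 4403×0.0012207 V = 5.3747559 V.
Difference: 0.000764141 V → 0.764 mV.

0.764 mV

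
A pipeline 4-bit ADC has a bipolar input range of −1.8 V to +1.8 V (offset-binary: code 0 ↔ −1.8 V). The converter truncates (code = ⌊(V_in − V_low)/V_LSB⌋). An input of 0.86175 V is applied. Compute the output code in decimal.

LSB = 3.6 V / 16 = 225.000 mV.
Input sits at 11.830 steps above V_low.
Floor → code 11.

code 11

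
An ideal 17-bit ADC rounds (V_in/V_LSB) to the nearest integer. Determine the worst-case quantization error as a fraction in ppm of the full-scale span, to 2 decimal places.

Rounding → worst-case error = ½ LSB = V_FS/2^18, so 1e+06/262144 = 3.8147 ppm of full scale.

3.81 ppm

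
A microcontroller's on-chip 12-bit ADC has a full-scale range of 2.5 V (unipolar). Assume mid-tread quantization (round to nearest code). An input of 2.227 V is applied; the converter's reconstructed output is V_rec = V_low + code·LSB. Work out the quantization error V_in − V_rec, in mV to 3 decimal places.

-0.173 mV

LSB = 2.5/2^12 = 0.610 mV.
(V_in − V_low)/LSB = (2.227 − 0)/0.000610352 = 3648.7168 → code 3649 (round).
V_rec = 0 + 3649·0.000610352 = 2.2271729 V.
Error = 2.227 − 2.2271729 = -0.000172852 V = -0.173 mV.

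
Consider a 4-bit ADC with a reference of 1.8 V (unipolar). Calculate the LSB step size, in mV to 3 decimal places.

Full-scale span = 1.8 V.
LSB = 1.8 / 2^4 = 1.8 / 16 = 0.1125 V = 112.500 mV.

112.500 mV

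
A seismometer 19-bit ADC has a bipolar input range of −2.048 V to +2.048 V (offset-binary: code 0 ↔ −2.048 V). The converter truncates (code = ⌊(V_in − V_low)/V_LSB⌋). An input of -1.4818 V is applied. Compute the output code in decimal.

With 524288 levels over 4.096 V, one step is 7.81 µV.
(V_in − V_low)/LSB = (-1.4818 − (−2.048)) / 7.8125e-06 = 72473.600.
So the output code is 72473.

code 72473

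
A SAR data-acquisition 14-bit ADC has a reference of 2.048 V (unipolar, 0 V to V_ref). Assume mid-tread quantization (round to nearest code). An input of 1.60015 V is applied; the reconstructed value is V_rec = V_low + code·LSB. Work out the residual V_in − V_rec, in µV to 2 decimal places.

25.00 µV

LSB = 2.048/2^14 = 125.00 µV.
Scaled input = 12801.2000 LSBs, so code = 12801.
Code 12801 maps back to 0 + 12801×0.000125 V = 1.600125 V.
Error = 1.60015 − 1.600125 = 2.5e-05 V = 25.00 µV.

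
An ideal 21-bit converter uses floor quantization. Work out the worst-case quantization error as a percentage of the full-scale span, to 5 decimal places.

Truncating → worst-case error = 1 LSB = V_FS/2^21, so 100/2097152 = 4.76837e-05 % of full scale.

0.00005 %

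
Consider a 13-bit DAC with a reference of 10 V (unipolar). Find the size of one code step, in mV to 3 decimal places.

Full-scale span = 10 V.
LSB = 10 / 2^13 = 10 / 8192 = 0.0012207 V = 1.221 mV.

1.221 mV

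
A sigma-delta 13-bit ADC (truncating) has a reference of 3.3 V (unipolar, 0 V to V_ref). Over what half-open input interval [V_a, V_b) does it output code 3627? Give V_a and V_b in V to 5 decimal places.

[1.46107 V, 1.46147 V)

LSB = 3.3/2^13 = 402.83 µV.
V_a = V_low + 3627·LSB = 1.46107 V; V_b = V_low + 3628·LSB = 1.46147 V.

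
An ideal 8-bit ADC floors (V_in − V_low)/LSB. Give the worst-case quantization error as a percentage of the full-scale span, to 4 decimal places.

0.3906 %

Truncating → worst-case error = 1 LSB = V_FS/2^8, so 100/256 = 0.390625 % of full scale.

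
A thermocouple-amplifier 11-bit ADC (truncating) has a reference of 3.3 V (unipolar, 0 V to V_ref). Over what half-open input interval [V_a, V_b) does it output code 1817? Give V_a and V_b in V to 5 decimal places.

LSB = 3.3/2^11 = 1.611 mV.
V_a = V_low + 1817·LSB = 2.92778 V; V_b = V_low + 1818·LSB = 2.92939 V.

[2.92778 V, 2.92939 V)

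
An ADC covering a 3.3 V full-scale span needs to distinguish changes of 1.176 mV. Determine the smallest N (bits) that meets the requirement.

12 bits

Number of steps required ≥ 3.3 V / 1.176 mV = 2806.12.
Need 2^N ≥ 2806.12; 2^11 = 2048, 2^12 = 4096.
Minimum N = 12.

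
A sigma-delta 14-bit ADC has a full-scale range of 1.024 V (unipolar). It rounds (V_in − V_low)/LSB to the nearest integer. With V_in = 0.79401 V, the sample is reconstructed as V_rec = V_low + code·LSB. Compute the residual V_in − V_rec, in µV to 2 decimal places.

10.00 µV

Step size: 1.024 V ÷ 2^14 = 62.50 µV.
Scaled input = 12704.1600 LSBs, so code = 12704.
Code 12704 maps back to 0 + 12704×6.25e-05 V = 0.794 V.
Difference: 1e-05 V → 10.00 µV.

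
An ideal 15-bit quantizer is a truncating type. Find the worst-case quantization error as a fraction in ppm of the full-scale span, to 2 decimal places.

30.52 ppm

Truncating → worst-case error = 1 LSB = V_FS/2^15, so 1e+06/32768 = 30.5176 ppm of full scale.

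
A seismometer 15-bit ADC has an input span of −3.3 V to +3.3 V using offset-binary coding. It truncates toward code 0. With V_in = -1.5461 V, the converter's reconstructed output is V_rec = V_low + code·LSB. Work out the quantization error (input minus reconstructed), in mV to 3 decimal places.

0.171 mV

Step size: 6.6 V ÷ 2^15 = 201.42 µV.
Scaled input = 8707.8478 LSBs, so code = 8707.
Code 8707 maps back to (−3.3) + 8707×0.000201416 V = -1.5462708 V.
V_in − V_rec = 0.000170752 V = 0.171 mV.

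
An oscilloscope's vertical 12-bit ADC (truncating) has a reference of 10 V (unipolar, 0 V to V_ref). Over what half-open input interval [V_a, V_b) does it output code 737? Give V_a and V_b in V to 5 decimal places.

LSB = 10/2^12 = 2.441 mV.
V_a = V_low + 737·LSB = 1.79932 V; V_b = V_low + 738·LSB = 1.80176 V.

[1.79932 V, 1.80176 V)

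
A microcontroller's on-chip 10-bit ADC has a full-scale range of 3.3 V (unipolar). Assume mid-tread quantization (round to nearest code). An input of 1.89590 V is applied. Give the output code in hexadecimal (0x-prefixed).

code 0x24C (decimal 588)

Full-scale span = 3.3 V; LSB = 3.3/2^10 = 3.223 mV.
(1.89590 − 0) / 0.00322266 = 588.304 LSBs.
round(588.304) = 588.
In hexadecimal (0x-prefixed): 0x24C.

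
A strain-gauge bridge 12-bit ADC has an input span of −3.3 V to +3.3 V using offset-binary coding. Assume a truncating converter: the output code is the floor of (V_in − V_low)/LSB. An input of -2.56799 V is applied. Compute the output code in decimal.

Full-scale span = 6.6 V; LSB = 6.6/2^12 = 1.611 mV.
Input sits at 454.290 steps above V_low.
Floor → code 454.

code 454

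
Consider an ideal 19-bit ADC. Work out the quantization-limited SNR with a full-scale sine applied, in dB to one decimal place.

SNR ≈ 6.02·N + 1.76 dB = 6.02·19 + 1.76 = 116.14 dB.

116.1 dB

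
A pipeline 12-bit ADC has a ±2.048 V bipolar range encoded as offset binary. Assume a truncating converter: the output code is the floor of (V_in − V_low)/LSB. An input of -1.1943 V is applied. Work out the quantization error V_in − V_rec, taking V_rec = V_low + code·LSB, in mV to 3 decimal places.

0.700 mV

One LSB is 4.096 V / 4096 = 1.000 mV.
(-1.1943 − (−2.048))/0.001 = 853.7000; ⌊·⌋ gives code 853.
V_rec = (−2.048) + 853·0.001 = -1.195 V.
V_in − V_rec = 0.0007 V = 0.700 mV.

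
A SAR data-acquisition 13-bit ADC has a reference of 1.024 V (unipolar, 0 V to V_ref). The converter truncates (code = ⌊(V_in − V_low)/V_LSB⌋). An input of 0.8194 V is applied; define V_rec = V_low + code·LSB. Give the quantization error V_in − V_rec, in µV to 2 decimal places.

25.00 µV

Step size: 1.024 V ÷ 2^13 = 125.00 µV.
(0.8194 − 0)/0.000125 = 6555.2000; ⌊·⌋ gives code 6555.
Reconstructed: 0.819375 V.
Error = 0.8194 − 0.819375 = 2.5e-05 V = 25.00 µV.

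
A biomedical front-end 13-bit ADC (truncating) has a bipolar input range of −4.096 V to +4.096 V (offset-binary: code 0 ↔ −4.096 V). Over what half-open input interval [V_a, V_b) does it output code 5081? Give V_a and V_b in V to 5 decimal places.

[0.98500 V, 0.98600 V)

LSB = 8.192/2^13 = 1.000 mV.
V_a = V_low + 5081·LSB = 0.985 V; V_b = V_low + 5082·LSB = 0.986 V.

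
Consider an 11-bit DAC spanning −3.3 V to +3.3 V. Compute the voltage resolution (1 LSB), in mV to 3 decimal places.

Full-scale span = 6.6 V.
LSB = 6.6 / 2^11 = 6.6 / 2048 = 0.00322266 V = 3.223 mV.

3.223 mV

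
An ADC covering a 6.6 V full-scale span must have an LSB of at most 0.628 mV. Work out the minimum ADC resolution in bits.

14 bits

Number of steps required ≥ 6.6 V / 0.628 mV = 10509.55.
Need 2^N ≥ 10509.55; 2^13 = 8192, 2^14 = 16384.
Minimum N = 14.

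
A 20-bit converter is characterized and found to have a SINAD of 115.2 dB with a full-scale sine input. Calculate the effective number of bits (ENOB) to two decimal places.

ENOB = (SINAD − 1.76) / 6.02 = (115.2 − 1.76)/6.02 = 18.844.

18.84 bits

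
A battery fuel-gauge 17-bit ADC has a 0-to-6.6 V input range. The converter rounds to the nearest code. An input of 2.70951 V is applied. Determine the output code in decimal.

code 53809

Full-scale span = 6.6 V; LSB = 6.6/2^17 = 50.35 µV.
Input sits at 53809.226 steps above V_low.
So the output code is 53809.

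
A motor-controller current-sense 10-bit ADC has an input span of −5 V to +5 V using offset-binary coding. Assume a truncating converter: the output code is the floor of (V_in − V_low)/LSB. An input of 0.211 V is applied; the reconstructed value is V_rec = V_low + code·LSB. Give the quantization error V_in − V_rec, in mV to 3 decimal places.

One LSB is 10 V / 1024 = 9.766 mV.
(0.211 − (−5))/0.00976562 = 533.6064; ⌊·⌋ gives code 533.
V_rec = (−5) + 533·0.00976562 = 0.20507812 V.
Error = 0.211 − 0.20507812 = 0.00592188 V = 5.922 mV.

5.922 mV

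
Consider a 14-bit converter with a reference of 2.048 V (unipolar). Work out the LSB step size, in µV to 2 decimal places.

Full-scale span = 2.048 V.
LSB = 2.048 / 2^14 = 2.048 / 16384 = 0.000125 V = 125.00 µV.

125.00 µV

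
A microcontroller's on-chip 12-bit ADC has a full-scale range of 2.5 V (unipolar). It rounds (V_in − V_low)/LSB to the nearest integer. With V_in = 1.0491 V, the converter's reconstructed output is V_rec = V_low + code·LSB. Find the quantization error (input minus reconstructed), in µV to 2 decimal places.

LSB = 2.5/2^12 = 0.610 mV.
Scaled input = 1718.8454 LSBs, so code = 1719.
Reconstructed: 1.0491943 V.
Error = 1.0491 − 1.0491943 = -9.43359e-05 V = -94.34 µV.

-94.34 µV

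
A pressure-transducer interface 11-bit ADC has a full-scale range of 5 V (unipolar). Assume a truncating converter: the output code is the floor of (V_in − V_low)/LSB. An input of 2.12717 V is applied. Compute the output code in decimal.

code 871

LSB = 5 V / 2048 = 2.441 mV.
(V_in − V_low)/LSB = (2.12717 − 0) / 0.00244141 = 871.289.
So the output code is 871.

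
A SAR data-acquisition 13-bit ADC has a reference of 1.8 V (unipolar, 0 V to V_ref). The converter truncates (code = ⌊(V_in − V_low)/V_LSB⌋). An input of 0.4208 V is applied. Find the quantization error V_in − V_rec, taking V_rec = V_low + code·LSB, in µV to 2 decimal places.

23.63 µV

One LSB is 1.8 V / 8192 = 219.73 µV.
(V_in − V_low)/LSB = (0.4208 − 0)/0.000219727 = 1915.1076 → code 1915 (floor).
V_rec = 0 + 1915·0.000219727 = 0.42077637 V.
V_in − V_rec = 2.36328e-05 V = 23.63 µV.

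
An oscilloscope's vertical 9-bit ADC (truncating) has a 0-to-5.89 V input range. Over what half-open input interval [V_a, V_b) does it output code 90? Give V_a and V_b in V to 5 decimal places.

LSB = 5.89/2^9 = 11.504 mV.
V_a = V_low + 90·LSB = 1.03535 V; V_b = V_low + 91·LSB = 1.04686 V.

[1.03535 V, 1.04686 V)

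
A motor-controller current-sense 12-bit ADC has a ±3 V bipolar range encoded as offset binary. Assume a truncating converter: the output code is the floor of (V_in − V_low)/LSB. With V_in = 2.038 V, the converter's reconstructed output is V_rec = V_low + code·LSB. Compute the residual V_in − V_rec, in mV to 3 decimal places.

One LSB is 6 V / 4096 = 1.465 mV.
(2.038 − (−3))/0.00146484 = 3439.2747; ⌊·⌋ gives code 3439.
Reconstructed: 2.0375977 V.
Difference: 0.000402344 V → 0.402 mV.

0.402 mV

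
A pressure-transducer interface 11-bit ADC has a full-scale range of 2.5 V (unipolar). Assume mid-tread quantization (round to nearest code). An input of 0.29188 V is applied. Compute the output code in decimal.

code 239

With 2048 levels over 2.5 V, one step is 1.221 mV.
(0.29188 − 0) / 0.0012207 = 239.108 LSBs.
Round → code 239.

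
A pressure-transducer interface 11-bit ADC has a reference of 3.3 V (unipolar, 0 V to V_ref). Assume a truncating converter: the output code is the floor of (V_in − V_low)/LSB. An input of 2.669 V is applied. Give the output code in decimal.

code 1656

With 2048 levels over 3.3 V, one step is 1.611 mV.
Input sits at 1656.398 steps above V_low.
Floor → code 1656.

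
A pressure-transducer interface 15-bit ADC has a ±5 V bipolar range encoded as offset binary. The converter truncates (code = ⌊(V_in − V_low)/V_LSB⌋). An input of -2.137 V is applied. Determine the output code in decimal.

code 9381

Full-scale span = 10 V; LSB = 10/2^15 = 305.18 µV.
Input sits at 9381.478 steps above V_low.
⌊·⌋(9381.478) = 9381.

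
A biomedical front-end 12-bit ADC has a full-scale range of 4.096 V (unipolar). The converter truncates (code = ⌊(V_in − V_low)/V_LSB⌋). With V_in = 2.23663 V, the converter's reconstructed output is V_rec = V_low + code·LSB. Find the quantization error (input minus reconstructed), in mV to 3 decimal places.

0.630 mV

Step size: 4.096 V ÷ 2^12 = 1.000 mV.
(2.23663 − 0)/0.001 = 2236.6300; ⌊·⌋ gives code 2236.
V_rec = 0 + 2236·0.001 = 2.236 V.
Error = 2.23663 − 2.236 = 0.00063 V = 0.630 mV.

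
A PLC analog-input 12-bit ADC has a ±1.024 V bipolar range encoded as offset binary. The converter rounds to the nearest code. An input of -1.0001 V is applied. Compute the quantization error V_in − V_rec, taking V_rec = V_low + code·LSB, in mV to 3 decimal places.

-0.100 mV

Step size: 2.048 V ÷ 2^12 = 0.500 mV.
(V_in − V_low)/LSB = (-1.0001 − (−1.024))/0.0005 = 47.8000 → code 48 (round).
V_rec = (−1.024) + 48·0.0005 = -1 V.
V_in − V_rec = -0.0001 V = -0.100 mV.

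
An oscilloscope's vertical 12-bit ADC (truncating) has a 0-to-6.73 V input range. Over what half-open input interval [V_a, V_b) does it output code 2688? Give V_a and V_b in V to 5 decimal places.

[4.41656 V, 4.41821 V)

LSB = 6.73/2^12 = 1.643 mV.
V_a = V_low + 2688·LSB = 4.41656 V; V_b = V_low + 2689·LSB = 4.41821 V.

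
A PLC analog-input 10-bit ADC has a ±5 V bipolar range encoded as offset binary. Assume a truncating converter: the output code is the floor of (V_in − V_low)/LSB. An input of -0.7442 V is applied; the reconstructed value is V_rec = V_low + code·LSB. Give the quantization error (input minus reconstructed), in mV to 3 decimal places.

7.753 mV

Step size: 10 V ÷ 2^10 = 9.766 mV.
Scaled input = 435.7939 LSBs, so code = 435.
Reconstructed: -0.75195312 V.
V_in − V_rec = 0.00775312 V = 7.753 mV.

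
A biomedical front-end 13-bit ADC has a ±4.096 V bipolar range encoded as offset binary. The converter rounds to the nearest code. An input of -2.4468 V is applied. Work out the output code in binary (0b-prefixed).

Full-scale span = 8.192 V; LSB = 8.192/2^13 = 1.000 mV.
Input sits at 1649.200 steps above V_low.
Round → code 1649.
In binary (0b-prefixed): 0b11001110001.

code 0b11001110001 (decimal 1649)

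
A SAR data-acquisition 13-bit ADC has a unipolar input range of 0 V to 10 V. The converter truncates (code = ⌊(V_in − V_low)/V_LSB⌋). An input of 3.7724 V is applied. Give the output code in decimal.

code 3090

LSB = 10 V / 8192 = 1.221 mV.
(V_in − V_low)/LSB = (3.7724 − 0) / 0.0012207 = 3090.350.
⌊·⌋(3090.350) = 3090.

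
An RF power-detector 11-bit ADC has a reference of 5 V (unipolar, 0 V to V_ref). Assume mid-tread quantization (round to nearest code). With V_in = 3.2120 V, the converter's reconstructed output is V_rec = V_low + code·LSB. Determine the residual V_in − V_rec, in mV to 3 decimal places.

One LSB is 5 V / 2048 = 2.441 mV.
(3.2120 − 0)/0.00244141 = 1315.6352; round gives code 1316.
Code 1316 maps back to 0 + 1316×0.00244141 V = 3.2128906 V.
Difference: -0.000890625 V → -0.891 mV.

-0.891 mV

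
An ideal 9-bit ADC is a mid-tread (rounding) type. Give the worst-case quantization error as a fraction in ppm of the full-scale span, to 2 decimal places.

Rounding → worst-case error = ½ LSB = V_FS/2^10, so 1e+06/1024 = 976.562 ppm of full scale.

976.56 ppm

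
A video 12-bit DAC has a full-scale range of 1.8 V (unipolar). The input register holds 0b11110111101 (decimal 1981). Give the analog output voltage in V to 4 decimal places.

LSB = 1.8 V / 2^12 = 439.45 µV.
Code 0b11110111101 = 1981 decimal.
V_out = 0 + 1981 × 0.000439453 V = 0.870557 V.

0.8706 V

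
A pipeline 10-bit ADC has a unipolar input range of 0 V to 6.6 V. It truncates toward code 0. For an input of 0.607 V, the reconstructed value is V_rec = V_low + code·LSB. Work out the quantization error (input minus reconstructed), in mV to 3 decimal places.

1.141 mV

One LSB is 6.6 V / 1024 = 6.445 mV.
Scaled input = 94.1770 LSBs, so code = 94.
Reconstructed: 0.60585937 V.
V_in − V_rec = 0.00114062 V = 1.141 mV.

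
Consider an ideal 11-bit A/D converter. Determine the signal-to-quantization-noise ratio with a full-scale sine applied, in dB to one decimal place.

SNR ≈ 6.02·N + 1.76 dB = 6.02·11 + 1.76 = 67.98 dB.

68.0 dB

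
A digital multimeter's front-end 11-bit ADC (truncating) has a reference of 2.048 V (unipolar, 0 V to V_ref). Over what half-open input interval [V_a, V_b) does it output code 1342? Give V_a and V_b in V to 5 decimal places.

LSB = 2.048/2^11 = 1.000 mV.
V_a = V_low + 1342·LSB = 1.342 V; V_b = V_low + 1343·LSB = 1.343 V.

[1.34200 V, 1.34300 V)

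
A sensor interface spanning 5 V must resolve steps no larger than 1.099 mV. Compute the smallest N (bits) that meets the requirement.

Number of steps required ≥ 5 V / 1.099 mV = 4549.59.
Need 2^N ≥ 4549.59; 2^12 = 4096, 2^13 = 8192.
Minimum N = 13.

13 bits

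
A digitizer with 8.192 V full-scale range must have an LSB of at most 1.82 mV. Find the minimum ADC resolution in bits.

13 bits

Number of steps required ≥ 8.192 V / 1.82 mV = 4501.10.
Need 2^N ≥ 4501.10; 2^12 = 4096, 2^13 = 8192.
Minimum N = 13.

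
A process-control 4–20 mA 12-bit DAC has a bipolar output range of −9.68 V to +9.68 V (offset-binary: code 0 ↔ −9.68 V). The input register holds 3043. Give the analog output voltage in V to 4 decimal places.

LSB = 19.36 V / 2^12 = 4.727 mV.
V_out = (−9.68) + 3043 × 0.00472656 V = 4.70293 V.

4.7029 V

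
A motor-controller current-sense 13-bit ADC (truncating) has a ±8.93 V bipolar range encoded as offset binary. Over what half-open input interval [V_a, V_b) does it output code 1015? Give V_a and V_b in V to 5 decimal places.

LSB = 17.86/2^13 = 2.180 mV.
V_a = V_low + 1015·LSB = -6.71712 V; V_b = V_low + 1016·LSB = -6.71494 V.

[-6.71712 V, -6.71494 V)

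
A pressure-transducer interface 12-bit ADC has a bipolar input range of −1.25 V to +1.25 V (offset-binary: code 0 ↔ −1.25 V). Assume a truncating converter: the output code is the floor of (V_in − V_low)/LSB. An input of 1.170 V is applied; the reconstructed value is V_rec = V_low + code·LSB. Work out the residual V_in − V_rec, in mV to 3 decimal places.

0.566 mV

LSB = 2.5/2^12 = 0.610 mV.
(V_in − V_low)/LSB = (1.170 − (−1.25))/0.000610352 = 3964.9280 → code 3964 (floor).
V_rec = (−1.25) + 3964·0.000610352 = 1.1694336 V.
Error = 1.170 − 1.1694336 = 0.000566406 V = 0.566 mV.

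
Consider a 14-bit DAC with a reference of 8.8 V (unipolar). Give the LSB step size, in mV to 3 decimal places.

Full-scale span = 8.8 V.
LSB = 8.8 / 2^14 = 8.8 / 16384 = 0.000537109 V = 0.537 mV.

0.537 mV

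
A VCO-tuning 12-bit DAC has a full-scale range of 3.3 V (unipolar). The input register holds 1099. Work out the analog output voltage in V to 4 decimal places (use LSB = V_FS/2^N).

0.8854 V

LSB = 3.3 V / 2^12 = 0.806 mV.
V_out = 0 + 1099 × 0.000805664 V = 0.885425 V.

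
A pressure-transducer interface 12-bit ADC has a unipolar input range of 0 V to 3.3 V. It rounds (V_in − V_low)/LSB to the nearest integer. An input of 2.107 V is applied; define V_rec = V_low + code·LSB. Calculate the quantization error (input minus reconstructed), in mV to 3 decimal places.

0.188 mV

Step size: 3.3 V ÷ 2^12 = 0.806 mV.
(V_in − V_low)/LSB = (2.107 − 0)/0.000805664 = 2615.2339 → code 2615 (round).
Code 2615 maps back to 0 + 2615×0.000805664 V = 2.1068115 V.
Difference: 0.000188477 V → 0.188 mV.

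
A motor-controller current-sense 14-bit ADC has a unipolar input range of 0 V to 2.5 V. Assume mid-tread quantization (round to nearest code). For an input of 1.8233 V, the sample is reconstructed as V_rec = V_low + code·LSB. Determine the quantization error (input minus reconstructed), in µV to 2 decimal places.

27.29 µV

Step size: 2.5 V ÷ 2^14 = 152.59 µV.
(1.8233 − 0)/0.000152588 = 11949.1789; round gives code 11949.
Code 11949 maps back to 0 + 11949×0.000152588 V = 1.8232727 V.
V_in − V_rec = 2.72949e-05 V = 27.29 µV.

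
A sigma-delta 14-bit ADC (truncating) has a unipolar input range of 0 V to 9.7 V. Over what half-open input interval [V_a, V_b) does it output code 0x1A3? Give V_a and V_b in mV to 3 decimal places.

[248.065 mV, 248.657 mV)

LSB = 9.7/2^14 = 0.592 mV.
Code 0x1A3 = 419 decimal.
V_a = V_low + 419·LSB = 0.248065 V; V_b = V_low + 420·LSB = 0.248657 V.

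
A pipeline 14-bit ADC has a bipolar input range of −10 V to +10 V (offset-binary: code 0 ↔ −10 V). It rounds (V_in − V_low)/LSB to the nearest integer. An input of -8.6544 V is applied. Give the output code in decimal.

With 16384 levels over 20 V, one step is 1.221 mV.
(-8.6544 − (−10)) / 0.0012207 = 1102.316 LSBs.
So the output code is 1102.

code 1102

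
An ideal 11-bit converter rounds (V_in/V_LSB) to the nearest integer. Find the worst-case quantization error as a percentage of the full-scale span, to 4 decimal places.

0.0244 %

Rounding → worst-case error = ½ LSB = V_FS/2^12, so 100/4096 = 0.0244141 % of full scale.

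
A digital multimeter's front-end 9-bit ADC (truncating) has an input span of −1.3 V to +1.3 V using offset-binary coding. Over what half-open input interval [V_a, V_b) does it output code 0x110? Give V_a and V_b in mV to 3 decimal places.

[81.250 mV, 86.328 mV)

LSB = 2.6/2^9 = 5.078 mV.
Code 0x110 = 272 decimal.
V_a = V_low + 272·LSB = 0.08125 V; V_b = V_low + 273·LSB = 0.0863281 V.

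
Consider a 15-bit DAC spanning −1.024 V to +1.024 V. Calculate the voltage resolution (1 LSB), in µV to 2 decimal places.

62.50 µV

Full-scale span = 2.048 V.
LSB = 2.048 / 2^15 = 2.048 / 32768 = 6.25e-05 V = 62.50 µV.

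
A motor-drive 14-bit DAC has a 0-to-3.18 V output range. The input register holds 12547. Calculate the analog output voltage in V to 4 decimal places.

LSB = 3.18 V / 2^14 = 194.09 µV.
V_out = 0 + 12547 × 0.000194092 V = 2.43527 V.

2.4353 V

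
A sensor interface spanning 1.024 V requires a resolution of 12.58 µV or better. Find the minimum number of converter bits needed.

17 bits

Number of steps required ≥ 1.024 V / 12.58 µV = 81399.05.
Need 2^N ≥ 81399.05; 2^16 = 65536, 2^17 = 131072.
Minimum N = 17.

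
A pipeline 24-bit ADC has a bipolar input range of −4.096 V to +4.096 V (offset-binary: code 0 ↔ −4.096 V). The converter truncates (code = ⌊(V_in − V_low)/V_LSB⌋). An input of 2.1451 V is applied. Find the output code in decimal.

code 12781772

With 16777216 levels over 8.192 V, one step is 0.49 µV.
(V_in − V_low)/LSB = (2.1451 − (−4.096)) / 4.88281e-07 = 12781772.800.
Floor → code 12781772.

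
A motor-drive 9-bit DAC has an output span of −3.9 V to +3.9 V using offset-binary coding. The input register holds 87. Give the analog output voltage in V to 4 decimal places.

-2.5746 V

LSB = 7.8 V / 2^9 = 15.234 mV.
V_out = (−3.9) + 87 × 0.0152344 V = -2.57461 V.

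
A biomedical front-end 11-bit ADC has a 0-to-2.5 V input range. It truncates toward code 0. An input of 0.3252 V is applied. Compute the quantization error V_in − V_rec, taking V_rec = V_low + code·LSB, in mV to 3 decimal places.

LSB = 2.5/2^11 = 1.221 mV.
(0.3252 − 0)/0.0012207 = 266.4038; ⌊·⌋ gives code 266.
Reconstructed: 0.32470703 V.
V_in − V_rec = 0.000492969 V = 0.493 mV.

0.493 mV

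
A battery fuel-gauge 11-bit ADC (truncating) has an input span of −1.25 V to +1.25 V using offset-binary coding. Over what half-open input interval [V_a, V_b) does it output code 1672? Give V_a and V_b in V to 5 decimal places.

LSB = 2.5/2^11 = 1.221 mV.
V_a = V_low + 1672·LSB = 0.791016 V; V_b = V_low + 1673·LSB = 0.792236 V.

[0.79102 V, 0.79224 V)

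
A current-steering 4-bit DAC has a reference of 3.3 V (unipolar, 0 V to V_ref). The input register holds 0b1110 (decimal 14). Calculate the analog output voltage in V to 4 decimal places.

2.8875 V

LSB = 3.3 V / 2^4 = 206.250 mV.
Code 0b1110 = 14 decimal.
V_out = 0 + 14 × 0.20625 V = 2.8875 V.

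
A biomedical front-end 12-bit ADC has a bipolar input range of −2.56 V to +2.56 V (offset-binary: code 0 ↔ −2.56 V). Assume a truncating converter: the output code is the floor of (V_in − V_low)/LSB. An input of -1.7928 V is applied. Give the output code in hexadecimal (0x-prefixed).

LSB = 5.12 V / 4096 = 1.250 mV.
Input sits at 613.760 steps above V_low.
Floor → code 613.
In hexadecimal (0x-prefixed): 0x265.

code 0x265 (decimal 613)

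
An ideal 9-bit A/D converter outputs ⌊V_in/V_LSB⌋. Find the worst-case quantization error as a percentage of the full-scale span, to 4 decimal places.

0.1953 %

Truncating → worst-case error = 1 LSB = V_FS/2^9, so 100/512 = 0.195312 % of full scale.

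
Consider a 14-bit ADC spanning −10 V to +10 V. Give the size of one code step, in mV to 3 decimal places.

Full-scale span = 20 V.
LSB = 20 / 2^14 = 20 / 16384 = 0.0012207 V = 1.221 mV.

1.221 mV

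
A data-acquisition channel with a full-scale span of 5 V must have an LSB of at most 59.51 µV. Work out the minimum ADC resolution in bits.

Number of steps required ≥ 5 V / 59.51 µV = 84019.49.
Need 2^N ≥ 84019.49; 2^16 = 65536, 2^17 = 131072.
Minimum N = 17.

17 bits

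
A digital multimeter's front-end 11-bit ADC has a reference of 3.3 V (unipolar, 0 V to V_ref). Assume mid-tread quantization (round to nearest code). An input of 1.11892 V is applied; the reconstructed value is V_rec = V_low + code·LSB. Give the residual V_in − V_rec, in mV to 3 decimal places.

Step size: 3.3 V ÷ 2^11 = 1.611 mV.
Scaled input = 694.4085 LSBs, so code = 694.
Reconstructed: 1.1182617 V.
Difference: 0.000658281 V → 0.658 mV.

0.658 mV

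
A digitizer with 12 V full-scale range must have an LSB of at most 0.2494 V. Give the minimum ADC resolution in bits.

Number of steps required ≥ 12 V / 0.2494 V = 48.12.
Need 2^N ≥ 48.12; 2^5 = 32, 2^6 = 64.
Minimum N = 6.

6 bits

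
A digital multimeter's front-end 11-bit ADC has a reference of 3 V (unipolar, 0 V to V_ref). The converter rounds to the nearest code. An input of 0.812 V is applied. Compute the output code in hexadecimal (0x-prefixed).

code 0x22A (decimal 554)

With 2048 levels over 3 V, one step is 1.465 mV.
Input sits at 554.325 steps above V_low.
So the output code is 554.
In hexadecimal (0x-prefixed): 0x22A.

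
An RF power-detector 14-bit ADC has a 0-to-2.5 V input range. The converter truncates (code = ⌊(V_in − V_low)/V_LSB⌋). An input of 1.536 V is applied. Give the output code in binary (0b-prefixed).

With 16384 levels over 2.5 V, one step is 152.59 µV.
(V_in − V_low)/LSB = (1.536 − 0) / 0.000152588 = 10066.330.
⌊·⌋(10066.330) = 10066.
In binary (0b-prefixed): 0b10011101010010.

code 0b10011101010010 (decimal 10066)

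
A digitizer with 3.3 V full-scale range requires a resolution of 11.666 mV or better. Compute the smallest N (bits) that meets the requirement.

9 bits

Number of steps required ≥ 3.3 V / 11.666 mV = 282.87.
Need 2^N ≥ 282.87; 2^8 = 256, 2^9 = 512.
Minimum N = 9.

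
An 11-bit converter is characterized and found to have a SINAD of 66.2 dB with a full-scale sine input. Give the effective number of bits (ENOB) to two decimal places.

10.70 bits

ENOB = (SINAD − 1.76) / 6.02 = (66.2 − 1.76)/6.02 = 10.704.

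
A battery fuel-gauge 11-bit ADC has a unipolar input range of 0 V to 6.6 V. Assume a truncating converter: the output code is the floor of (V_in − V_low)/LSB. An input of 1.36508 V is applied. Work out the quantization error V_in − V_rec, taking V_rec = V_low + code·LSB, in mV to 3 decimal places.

Step size: 6.6 V ÷ 2^11 = 3.223 mV.
(1.36508 − 0)/0.00322266 = 423.5885; ⌊·⌋ gives code 423.
Reconstructed: 1.3631836 V.
Error = 1.36508 − 1.3631836 = 0.00189641 V = 1.896 mV.

1.896 mV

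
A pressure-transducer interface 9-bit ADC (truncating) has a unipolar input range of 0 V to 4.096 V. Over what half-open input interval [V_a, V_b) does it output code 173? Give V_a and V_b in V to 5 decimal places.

LSB = 4.096/2^9 = 8.000 mV.
V_a = V_low + 173·LSB = 1.384 V; V_b = V_low + 174·LSB = 1.392 V.

[1.38400 V, 1.39200 V)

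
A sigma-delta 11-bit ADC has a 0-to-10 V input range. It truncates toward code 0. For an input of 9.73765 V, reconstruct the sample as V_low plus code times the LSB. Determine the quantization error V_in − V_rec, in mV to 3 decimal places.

1.322 mV

Step size: 10 V ÷ 2^11 = 4.883 mV.
(9.73765 − 0)/0.00488281 = 1994.2707; ⌊·⌋ gives code 1994.
V_rec = 0 + 1994·0.00488281 = 9.7363281 V.
Difference: 0.00132187 V → 1.322 mV.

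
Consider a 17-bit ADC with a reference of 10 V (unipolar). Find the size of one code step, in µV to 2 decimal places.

Full-scale span = 10 V.
LSB = 10 / 2^17 = 10 / 131072 = 7.62939e-05 V = 76.29 µV.

76.29 µV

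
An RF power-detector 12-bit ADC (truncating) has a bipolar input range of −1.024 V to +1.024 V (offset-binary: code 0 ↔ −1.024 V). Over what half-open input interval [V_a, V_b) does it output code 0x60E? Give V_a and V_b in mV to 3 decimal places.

LSB = 2.048/2^12 = 0.500 mV.
Code 0x60E = 1550 decimal.
V_a = V_low + 1550·LSB = -0.249 V; V_b = V_low + 1551·LSB = -0.2485 V.

[-249.000 mV, -248.500 mV)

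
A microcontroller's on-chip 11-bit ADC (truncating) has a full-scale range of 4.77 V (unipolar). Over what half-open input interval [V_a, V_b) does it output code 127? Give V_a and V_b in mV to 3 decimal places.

LSB = 4.77/2^11 = 2.329 mV.
V_a = V_low + 127·LSB = 0.295796 V; V_b = V_low + 128·LSB = 0.298125 V.

[295.796 mV, 298.125 mV)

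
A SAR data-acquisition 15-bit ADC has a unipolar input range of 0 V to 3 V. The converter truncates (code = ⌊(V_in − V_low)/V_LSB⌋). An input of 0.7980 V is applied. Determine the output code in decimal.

code 8716

LSB = 3 V / 32768 = 91.55 µV.
(V_in − V_low)/LSB = (0.7980 − 0) / 9.15527e-05 = 8716.288.
Floor → code 8716.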